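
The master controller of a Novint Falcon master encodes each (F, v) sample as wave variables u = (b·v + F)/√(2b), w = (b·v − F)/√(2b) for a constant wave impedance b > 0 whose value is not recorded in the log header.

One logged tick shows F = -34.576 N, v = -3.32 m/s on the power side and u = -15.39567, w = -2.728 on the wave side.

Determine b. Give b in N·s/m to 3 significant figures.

u + w = -18.12367;  u + w = √(2b)·v, so √(2b) = -18.12367/(-3.32) = 5.45894.
b = (√(2b))²/2 = 29.79999/2 = 14.90000.
(Check via u − w = 2F/√(2b): u − w = -12.66767, 2F/√(2b) = -12.66767.)

b = 14.9 N·s/m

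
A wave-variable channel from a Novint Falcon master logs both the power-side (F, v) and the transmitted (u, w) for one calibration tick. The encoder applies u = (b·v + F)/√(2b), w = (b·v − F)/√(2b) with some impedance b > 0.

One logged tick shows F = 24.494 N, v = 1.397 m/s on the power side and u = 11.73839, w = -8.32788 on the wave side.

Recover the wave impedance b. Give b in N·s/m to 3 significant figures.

u + w = 3.4105;  u + w = √(2b)·v, so √(2b) = 3.4105/1.397 = 2.4413.
b = (√(2b))²/2 = 5.9600/2 = 2.9800.
(Check via u − w = 2F/√(2b): u − w = 20.0663, 2F/√(2b) = 20.0663.)

b = 2.98 N·s/m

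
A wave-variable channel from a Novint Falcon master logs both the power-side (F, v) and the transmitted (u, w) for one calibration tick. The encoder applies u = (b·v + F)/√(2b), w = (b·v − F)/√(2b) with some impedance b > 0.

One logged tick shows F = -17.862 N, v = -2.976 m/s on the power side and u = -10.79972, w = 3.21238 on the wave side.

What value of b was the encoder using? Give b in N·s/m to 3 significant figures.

u + w = -7.5873;  u + w = √(2b)·v, so √(2b) = -7.5873/(-2.976) = 2.5495.
b = (√(2b))²/2 = 6.5000/2 = 3.2500.
(Check via u − w = 2F/√(2b): u − w = -14.0121, 2F/√(2b) = -14.0121.)

b = 3.25 N·s/m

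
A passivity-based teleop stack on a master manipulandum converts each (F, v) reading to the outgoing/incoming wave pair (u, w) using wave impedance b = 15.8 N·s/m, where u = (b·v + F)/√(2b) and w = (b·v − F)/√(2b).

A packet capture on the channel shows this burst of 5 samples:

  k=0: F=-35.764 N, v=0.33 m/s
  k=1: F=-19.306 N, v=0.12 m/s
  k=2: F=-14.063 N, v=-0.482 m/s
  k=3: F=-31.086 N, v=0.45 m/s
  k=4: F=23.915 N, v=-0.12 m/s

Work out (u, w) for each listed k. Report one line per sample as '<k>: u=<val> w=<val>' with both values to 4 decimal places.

k=0: b·v=15.8×0.33=5.2140; √(2b)=5.6214; u=(5.2140+(-35.764))/5.6214=-5.4346, w=(5.2140−(-35.764))/5.6214=7.2897
k=1: b·v=15.8×0.12=1.8960; √(2b)=5.6214; u=(1.8960+(-19.306))/5.6214=-3.0971, w=(1.8960−(-19.306))/5.6214=3.7717
k=2: b·v=15.8×(-0.482)=-7.6156; √(2b)=5.6214; u=(-7.6156+(-14.063))/5.6214=-3.8564, w=(-7.6156−(-14.063))/5.6214=1.1469
k=3: b·v=15.8×0.45=7.1100; √(2b)=5.6214; u=(7.1100+(-31.086))/5.6214=-4.2651, w=(7.1100−(-31.086))/5.6214=6.7948
k=4: b·v=15.8×(-0.12)=-1.8960; √(2b)=5.6214; u=(-1.8960+23.915)/5.6214=3.9170, w=(-1.8960−23.915)/5.6214=-4.5916

0: u=-5.4346 w=7.2897
1: u=-3.0971 w=3.7717
2: u=-3.8564 w=1.1469
3: u=-4.2651 w=6.7948
4: u=3.9170 w=-4.5916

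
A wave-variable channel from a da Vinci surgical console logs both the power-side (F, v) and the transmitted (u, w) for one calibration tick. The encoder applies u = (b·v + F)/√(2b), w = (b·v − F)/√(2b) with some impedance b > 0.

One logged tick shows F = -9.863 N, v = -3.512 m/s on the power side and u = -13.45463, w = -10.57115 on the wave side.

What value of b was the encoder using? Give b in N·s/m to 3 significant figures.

b = 23.4 N·s/m

u + w = -24.0258;  u + w = √(2b)·v, so √(2b) = -24.0258/(-3.512) = 6.8411.
b = (√(2b))²/2 = 46.8000/2 = 23.4000.
(Check via u − w = 2F/√(2b): u − w = -2.8835, 2F/√(2b) = -2.8835.)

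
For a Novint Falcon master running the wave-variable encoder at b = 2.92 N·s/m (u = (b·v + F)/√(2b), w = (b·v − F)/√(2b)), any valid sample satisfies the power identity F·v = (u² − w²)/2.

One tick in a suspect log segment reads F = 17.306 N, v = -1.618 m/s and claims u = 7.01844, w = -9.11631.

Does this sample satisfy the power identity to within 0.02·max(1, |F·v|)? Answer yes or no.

no

F·v = 17.306×(-1.618) = -28.0011 W.
(u² − w²)/2 = (49.2585 − 83.1071)/2 = -16.9243 W.
|Δ| = 11.0768;  2% of max(1, |F·v|) = 0.5600.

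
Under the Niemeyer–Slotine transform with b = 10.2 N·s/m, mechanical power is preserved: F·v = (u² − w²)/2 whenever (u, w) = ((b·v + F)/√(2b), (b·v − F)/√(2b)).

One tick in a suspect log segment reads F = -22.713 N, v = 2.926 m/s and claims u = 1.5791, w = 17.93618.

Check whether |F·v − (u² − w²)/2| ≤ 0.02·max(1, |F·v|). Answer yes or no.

F·v = (-22.713)×2.926 = -66.45824 W.
(u² − w²)/2 = (2.49356 − 321.70655)/2 = -159.60650 W.
|Δ| = 93.14826;  2% of max(1, |F·v|) = 1.32916.

no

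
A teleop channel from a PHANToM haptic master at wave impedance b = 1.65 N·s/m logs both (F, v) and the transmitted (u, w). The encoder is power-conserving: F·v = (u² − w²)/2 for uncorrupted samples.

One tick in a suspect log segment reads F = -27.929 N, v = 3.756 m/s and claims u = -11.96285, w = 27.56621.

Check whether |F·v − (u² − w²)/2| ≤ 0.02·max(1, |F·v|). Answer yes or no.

F·v = (-27.929)×3.756 = -104.9013 W.
(u² − w²)/2 = (143.1098 − 759.8959)/2 = -308.3931 W.
|Δ| = 203.4918;  2% of max(1, |F·v|) = 2.0980.

no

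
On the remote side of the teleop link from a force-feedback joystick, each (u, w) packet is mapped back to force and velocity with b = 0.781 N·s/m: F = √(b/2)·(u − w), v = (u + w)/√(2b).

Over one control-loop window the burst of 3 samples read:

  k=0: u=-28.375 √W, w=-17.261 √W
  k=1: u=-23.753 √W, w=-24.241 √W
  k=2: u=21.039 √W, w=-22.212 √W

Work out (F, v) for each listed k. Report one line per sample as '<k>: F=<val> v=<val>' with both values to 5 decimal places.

k=0: u−w=-11.11400, u+w=-45.63600; √(b/2)=0.62490, √(2b)=1.24980; F=0.62490×(-11.114)=-6.94514, v=-45.63600/1.24980=-36.51464
k=1: u−w=0.48800, u+w=-47.99400; √(b/2)=0.62490, √(2b)=1.24980; F=0.62490×0.488=0.30495, v=-47.99400/1.24980=-38.40134
k=2: u−w=43.25100, u+w=-1.17300; √(b/2)=0.62490, √(2b)=1.24980; F=0.62490×43.251=27.02755, v=-1.17300/1.24980=-0.93855

0: F=-6.94514 v=-36.51464
1: F=0.30495 v=-38.40134
2: F=27.02755 v=-0.93855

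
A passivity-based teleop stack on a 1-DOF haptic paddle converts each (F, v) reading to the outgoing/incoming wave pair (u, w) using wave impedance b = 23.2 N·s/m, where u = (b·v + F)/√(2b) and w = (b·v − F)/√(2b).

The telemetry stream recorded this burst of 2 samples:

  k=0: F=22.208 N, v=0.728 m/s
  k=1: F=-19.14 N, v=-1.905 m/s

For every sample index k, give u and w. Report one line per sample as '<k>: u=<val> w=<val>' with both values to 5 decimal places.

k=0: b·v=23.2×0.728=16.88960; √(2b)=6.81175; u=(16.88960+22.208)/6.81175=5.73973, w=(16.88960−22.208)/6.81175=-0.78077
k=1: b·v=23.2×(-1.905)=-44.19600; √(2b)=6.81175; u=(-44.19600+(-19.14))/6.81175=-9.29804, w=(-44.19600−(-19.14))/6.81175=-3.67835

0: u=5.73973 w=-0.78077
1: u=-9.29804 w=-3.67835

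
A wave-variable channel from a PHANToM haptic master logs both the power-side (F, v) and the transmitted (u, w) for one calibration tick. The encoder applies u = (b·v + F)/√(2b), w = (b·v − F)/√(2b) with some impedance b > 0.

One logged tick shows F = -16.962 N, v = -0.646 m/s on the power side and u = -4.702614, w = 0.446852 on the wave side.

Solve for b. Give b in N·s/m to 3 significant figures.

u + w = -4.255762;  u + w = √(2b)·v, so √(2b) = -4.255762/(-0.646) = 6.587867.
b = (√(2b))²/2 = 43.399990/2 = 21.699995.
(Check via u − w = 2F/√(2b): u − w = -5.149466, 2F/√(2b) = -5.149467.)

b = 21.7 N·s/m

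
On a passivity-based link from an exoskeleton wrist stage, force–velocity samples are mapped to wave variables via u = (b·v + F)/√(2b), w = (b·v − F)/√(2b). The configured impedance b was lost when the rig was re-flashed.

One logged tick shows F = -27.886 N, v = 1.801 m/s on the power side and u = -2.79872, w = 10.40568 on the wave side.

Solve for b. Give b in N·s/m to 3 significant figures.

u + w = 7.60696;  u + w = √(2b)·v, so √(2b) = 7.60696/1.801 = 4.22374.
b = (√(2b))²/2 = 17.84000/2 = 8.92000.
(Check via u − w = 2F/√(2b): u − w = -13.20440, 2F/√(2b) = -13.20440.)

b = 8.92 N·s/m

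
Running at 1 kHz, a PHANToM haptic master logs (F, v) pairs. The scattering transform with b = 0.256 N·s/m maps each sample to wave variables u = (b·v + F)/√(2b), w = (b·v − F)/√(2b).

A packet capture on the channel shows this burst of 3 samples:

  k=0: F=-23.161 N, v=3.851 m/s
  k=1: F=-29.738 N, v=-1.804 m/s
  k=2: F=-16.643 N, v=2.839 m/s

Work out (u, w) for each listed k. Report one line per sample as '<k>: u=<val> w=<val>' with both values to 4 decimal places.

k=0: b·v=0.256×3.851=0.9859; √(2b)=0.7155; u=(0.9859+(-23.161))/0.7155=-30.9907, w=(0.9859−(-23.161))/0.7155=33.7463
k=1: b·v=0.256×(-1.804)=-0.4618; √(2b)=0.7155; u=(-0.4618+(-29.738))/0.7155=-42.2055, w=(-0.4618−(-29.738))/0.7155=40.9147
k=2: b·v=0.256×2.839=0.7268; √(2b)=0.7155; u=(0.7268+(-16.643))/0.7155=-22.2436, w=(0.7268−(-16.643))/0.7155=24.2750

0: u=-30.9907 w=33.7463
1: u=-42.2055 w=40.9147
2: u=-22.2436 w=24.2750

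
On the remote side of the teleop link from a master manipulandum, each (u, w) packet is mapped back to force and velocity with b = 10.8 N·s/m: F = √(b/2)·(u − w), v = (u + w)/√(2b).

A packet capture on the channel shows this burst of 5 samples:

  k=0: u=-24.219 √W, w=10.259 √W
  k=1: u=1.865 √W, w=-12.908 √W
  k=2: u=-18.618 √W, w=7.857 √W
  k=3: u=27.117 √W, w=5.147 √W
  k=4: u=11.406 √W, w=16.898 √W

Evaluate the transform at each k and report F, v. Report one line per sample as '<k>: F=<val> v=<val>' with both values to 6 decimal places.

k=0: u−w=-34.478000, u+w=-13.960000; √(b/2)=2.323790, √(2b)=4.647580; F=2.323790×(-34.478)=-80.119632, v=-13.960000/4.647580=-3.003714
k=1: u−w=14.773000, u+w=-11.043000; √(b/2)=2.323790, √(2b)=4.647580; F=2.323790×14.773=34.329350, v=-11.043000/4.647580=-2.376075
k=2: u−w=-26.475000, u+w=-10.761000; √(b/2)=2.323790, √(2b)=4.647580; F=2.323790×(-26.475)=-61.522340, v=-10.761000/4.647580=-2.315399
k=3: u−w=21.970000, u+w=32.264000; √(b/2)=2.323790, √(2b)=4.647580; F=2.323790×21.97=51.053666, v=32.264000/4.647580=6.942107
k=4: u−w=-5.492000, u+w=28.304000; √(b/2)=2.323790, √(2b)=4.647580; F=2.323790×(-5.492)=-12.762255, v=28.304000/4.647580=6.090051

0: F=-80.119632 v=-3.003714
1: F=34.329350 v=-2.376075
2: F=-61.522340 v=-2.315399
3: F=51.053666 v=6.942107
4: F=-12.762255 v=6.090051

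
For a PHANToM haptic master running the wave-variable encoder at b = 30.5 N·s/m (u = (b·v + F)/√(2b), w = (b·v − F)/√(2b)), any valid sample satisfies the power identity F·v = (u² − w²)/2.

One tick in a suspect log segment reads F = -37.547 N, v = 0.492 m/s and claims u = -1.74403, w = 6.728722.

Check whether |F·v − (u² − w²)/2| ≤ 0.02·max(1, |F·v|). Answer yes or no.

no

F·v = (-37.547)×0.492 = -18.473124 W.
(u² − w²)/2 = (3.041641 − 45.275700)/2 = -21.117030 W.
|Δ| = 2.643906;  2% of max(1, |F·v|) = 0.369462.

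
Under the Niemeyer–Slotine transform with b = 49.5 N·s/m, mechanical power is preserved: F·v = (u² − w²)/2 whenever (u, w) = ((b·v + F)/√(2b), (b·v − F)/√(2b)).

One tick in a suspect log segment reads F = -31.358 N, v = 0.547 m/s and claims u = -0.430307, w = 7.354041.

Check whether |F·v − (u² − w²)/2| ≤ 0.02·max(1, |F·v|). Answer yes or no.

no

F·v = (-31.358)×0.547 = -17.152826 W.
(u² − w²)/2 = (0.185164 − 54.081919)/2 = -26.948377 W.
|Δ| = 9.795551;  2% of max(1, |F·v|) = 0.343057.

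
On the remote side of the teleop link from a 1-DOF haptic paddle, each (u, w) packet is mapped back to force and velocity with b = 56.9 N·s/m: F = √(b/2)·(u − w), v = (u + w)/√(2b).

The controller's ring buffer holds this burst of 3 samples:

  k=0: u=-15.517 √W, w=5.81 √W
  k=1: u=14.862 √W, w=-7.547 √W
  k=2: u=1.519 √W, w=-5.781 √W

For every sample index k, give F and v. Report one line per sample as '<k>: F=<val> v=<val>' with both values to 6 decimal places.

k=0: u−w=-21.327000, u+w=-9.707000; √(b/2)=5.333854, √(2b)=10.667708; F=5.333854×(-21.327)=-113.755107, v=-9.707000/10.667708=-0.909942
k=1: u−w=22.409000, u+w=7.315000; √(b/2)=5.333854, √(2b)=10.667708; F=5.333854×22.409=119.526337, v=7.315000/10.667708=0.685714
k=2: u−w=7.300000, u+w=-4.262000; √(b/2)=5.333854, √(2b)=10.667708; F=5.333854×7.3=38.937135, v=-4.262000/10.667708=-0.399523

0: F=-113.755107 v=-0.909942
1: F=119.526337 v=0.685714
2: F=38.937135 v=-0.399523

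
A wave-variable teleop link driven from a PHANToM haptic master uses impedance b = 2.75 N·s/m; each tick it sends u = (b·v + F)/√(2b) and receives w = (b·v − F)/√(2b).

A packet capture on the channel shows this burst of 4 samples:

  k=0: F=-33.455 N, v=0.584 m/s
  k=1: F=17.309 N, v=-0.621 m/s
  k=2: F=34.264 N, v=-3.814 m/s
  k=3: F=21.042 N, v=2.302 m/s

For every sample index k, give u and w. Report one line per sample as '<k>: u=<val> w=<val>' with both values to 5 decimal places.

0: u=-13.58046 w=14.95006
1: u=6.65240 w=-8.10877
2: u=10.13791 w=-19.08253
3: u=11.67167 w=-6.27300

k=0: b·v=2.75×0.584=1.60600; √(2b)=2.34521; u=(1.60600+(-33.455))/2.34521=-13.58046, w=(1.60600−(-33.455))/2.34521=14.95006
k=1: b·v=2.75×(-0.621)=-1.70775; √(2b)=2.34521; u=(-1.70775+17.309)/2.34521=6.65240, w=(-1.70775−17.309)/2.34521=-8.10877
k=2: b·v=2.75×(-3.814)=-10.48850; √(2b)=2.34521; u=(-10.48850+34.264)/2.34521=10.13791, w=(-10.48850−34.264)/2.34521=-19.08253
k=3: b·v=2.75×2.302=6.33050; √(2b)=2.34521; u=(6.33050+21.042)/2.34521=11.67167, w=(6.33050−21.042)/2.34521=-6.27300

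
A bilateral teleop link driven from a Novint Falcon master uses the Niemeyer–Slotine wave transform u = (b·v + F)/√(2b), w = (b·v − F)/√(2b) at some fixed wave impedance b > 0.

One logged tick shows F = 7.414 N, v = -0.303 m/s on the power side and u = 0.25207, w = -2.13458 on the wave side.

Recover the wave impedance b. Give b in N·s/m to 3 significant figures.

b = 19.3 N·s/m

u + w = -1.88251;  u + w = √(2b)·v, so √(2b) = -1.88251/(-0.303) = 6.21290.
b = (√(2b))²/2 = 38.60018/2 = 19.30009.
(Check via u − w = 2F/√(2b): u − w = 2.38665, 2F/√(2b) = 2.38665.)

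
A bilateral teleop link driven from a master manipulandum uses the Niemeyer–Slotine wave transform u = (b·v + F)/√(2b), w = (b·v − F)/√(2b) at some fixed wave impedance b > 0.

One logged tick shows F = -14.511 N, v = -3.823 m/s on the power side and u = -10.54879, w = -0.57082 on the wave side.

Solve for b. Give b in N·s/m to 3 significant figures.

u + w = -11.1196;  u + w = √(2b)·v, so √(2b) = -11.1196/(-3.823) = 2.9086.
b = (√(2b))²/2 = 8.4600/2 = 4.2300.
(Check via u − w = 2F/√(2b): u − w = -9.9780, 2F/√(2b) = -9.9780.)

b = 4.23 N·s/m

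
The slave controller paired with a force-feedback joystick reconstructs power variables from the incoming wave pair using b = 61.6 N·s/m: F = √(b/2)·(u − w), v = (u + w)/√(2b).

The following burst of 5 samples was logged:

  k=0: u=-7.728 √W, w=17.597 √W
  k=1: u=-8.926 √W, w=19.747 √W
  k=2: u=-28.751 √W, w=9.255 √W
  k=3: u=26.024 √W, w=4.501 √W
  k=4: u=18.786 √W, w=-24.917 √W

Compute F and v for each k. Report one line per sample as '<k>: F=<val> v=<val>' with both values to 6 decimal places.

k=0: u−w=-25.325000, u+w=9.869000; √(b/2)=5.549775, √(2b)=11.099550; F=5.549775×(-25.325)=-140.548046, v=9.869000/11.099550=0.889135
k=1: u−w=-28.673000, u+w=10.821000; √(b/2)=5.549775, √(2b)=11.099550; F=5.549775×(-28.673)=-159.128692, v=10.821000/11.099550=0.974904
k=2: u−w=-38.006000, u+w=-19.496000; √(b/2)=5.549775, √(2b)=11.099550; F=5.549775×(-38.006)=-210.924740, v=-19.496000/11.099550=-1.756468
k=3: u−w=21.523000, u+w=30.525000; √(b/2)=5.549775, √(2b)=11.099550; F=5.549775×21.523=119.447802, v=30.525000/11.099550=2.750112
k=4: u−w=43.703000, u+w=-6.131000; √(b/2)=5.549775, √(2b)=11.099550; F=5.549775×43.703=242.541807, v=-6.131000/11.099550=-0.552365

0: F=-140.548046 v=0.889135
1: F=-159.128692 v=0.974904
2: F=-210.924740 v=-1.756468
3: F=119.447802 v=2.750112
4: F=242.541807 v=-0.552365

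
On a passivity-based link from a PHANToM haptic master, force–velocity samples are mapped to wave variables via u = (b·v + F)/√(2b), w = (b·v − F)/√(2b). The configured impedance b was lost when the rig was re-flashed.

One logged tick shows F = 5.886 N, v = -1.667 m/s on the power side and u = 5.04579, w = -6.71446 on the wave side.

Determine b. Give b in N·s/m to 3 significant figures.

u + w = -1.66867;  u + w = √(2b)·v, so √(2b) = -1.66867/(-1.667) = 1.00100.
b = (√(2b))²/2 = 1.00200/2 = 0.50100.
(Check via u − w = 2F/√(2b): u − w = 11.76025, 2F/√(2b) = 11.76022.)

b = 0.501 N·s/m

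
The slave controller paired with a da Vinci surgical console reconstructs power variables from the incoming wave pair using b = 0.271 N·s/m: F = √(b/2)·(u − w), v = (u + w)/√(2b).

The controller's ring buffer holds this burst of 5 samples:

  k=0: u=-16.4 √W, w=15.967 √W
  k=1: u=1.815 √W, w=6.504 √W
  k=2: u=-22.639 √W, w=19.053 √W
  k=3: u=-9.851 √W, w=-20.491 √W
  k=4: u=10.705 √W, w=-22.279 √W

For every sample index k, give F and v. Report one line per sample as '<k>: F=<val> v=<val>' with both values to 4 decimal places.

0: F=-11.9144 v=-0.5882
1: F=-1.7260 v=11.2998
2: F=-15.3470 v=-4.8709
3: F=3.9166 v=-41.2140
4: F=12.1415 v=-15.7211

k=0: u−w=-32.3670, u+w=-0.4330; √(b/2)=0.3681, √(2b)=0.7362; F=0.3681×(-32.367)=-11.9144, v=-0.4330/0.7362=-0.5882
k=1: u−w=-4.6890, u+w=8.3190; √(b/2)=0.3681, √(2b)=0.7362; F=0.3681×(-4.689)=-1.7260, v=8.3190/0.7362=11.2998
k=2: u−w=-41.6920, u+w=-3.5860; √(b/2)=0.3681, √(2b)=0.7362; F=0.3681×(-41.692)=-15.3470, v=-3.5860/0.7362=-4.8709
k=3: u−w=10.6400, u+w=-30.3420; √(b/2)=0.3681, √(2b)=0.7362; F=0.3681×10.64=3.9166, v=-30.3420/0.7362=-41.2140
k=4: u−w=32.9840, u+w=-11.5740; √(b/2)=0.3681, √(2b)=0.7362; F=0.3681×32.984=12.1415, v=-11.5740/0.7362=-15.7211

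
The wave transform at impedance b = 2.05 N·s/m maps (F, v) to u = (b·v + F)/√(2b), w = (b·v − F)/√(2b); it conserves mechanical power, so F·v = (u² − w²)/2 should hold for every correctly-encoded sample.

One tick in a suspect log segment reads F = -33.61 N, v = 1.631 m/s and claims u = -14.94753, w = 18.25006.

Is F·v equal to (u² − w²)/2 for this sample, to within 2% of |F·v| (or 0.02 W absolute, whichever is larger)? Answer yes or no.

yes

F·v = (-33.61)×1.631 = -54.81791 W.
(u² − w²)/2 = (223.42865 − 333.06469)/2 = -54.81802 W.
|Δ| = 0.00011;  2% of max(1, |F·v|) = 1.09636.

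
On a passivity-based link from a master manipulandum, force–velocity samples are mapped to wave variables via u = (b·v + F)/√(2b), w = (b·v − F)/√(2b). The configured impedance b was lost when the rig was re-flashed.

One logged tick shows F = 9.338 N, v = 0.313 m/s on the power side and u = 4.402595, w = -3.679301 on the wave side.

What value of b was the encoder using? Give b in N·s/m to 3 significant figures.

b = 2.67 N·s/m

u + w = 0.723294;  u + w = √(2b)·v, so √(2b) = 0.723294/0.313 = 2.310843.
b = (√(2b))²/2 = 5.339997/2 = 2.669999.
(Check via u − w = 2F/√(2b): u − w = 8.081896, 2F/√(2b) = 8.081898.)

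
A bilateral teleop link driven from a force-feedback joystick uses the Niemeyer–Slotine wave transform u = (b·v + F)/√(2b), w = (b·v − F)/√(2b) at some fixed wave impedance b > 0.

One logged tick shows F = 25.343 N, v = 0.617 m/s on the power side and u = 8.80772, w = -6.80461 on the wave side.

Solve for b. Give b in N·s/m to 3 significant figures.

b = 5.27 N·s/m

u + w = 2.0031;  u + w = √(2b)·v, so √(2b) = 2.0031/0.617 = 3.2465.
b = (√(2b))²/2 = 10.5400/2 = 5.2700.
(Check via u − w = 2F/√(2b): u − w = 15.6123, 2F/√(2b) = 15.6124.)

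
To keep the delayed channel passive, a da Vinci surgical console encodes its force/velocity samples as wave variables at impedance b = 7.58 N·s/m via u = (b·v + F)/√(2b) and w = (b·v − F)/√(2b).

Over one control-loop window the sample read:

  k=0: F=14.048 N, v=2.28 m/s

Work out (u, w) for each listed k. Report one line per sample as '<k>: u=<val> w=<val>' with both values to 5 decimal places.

0: u=8.04667 w=0.83070

k=0: b·v=7.58×2.28=17.28240; √(2b)=3.89358; u=(17.28240+14.048)/3.89358=8.04667, w=(17.28240−14.048)/3.89358=0.83070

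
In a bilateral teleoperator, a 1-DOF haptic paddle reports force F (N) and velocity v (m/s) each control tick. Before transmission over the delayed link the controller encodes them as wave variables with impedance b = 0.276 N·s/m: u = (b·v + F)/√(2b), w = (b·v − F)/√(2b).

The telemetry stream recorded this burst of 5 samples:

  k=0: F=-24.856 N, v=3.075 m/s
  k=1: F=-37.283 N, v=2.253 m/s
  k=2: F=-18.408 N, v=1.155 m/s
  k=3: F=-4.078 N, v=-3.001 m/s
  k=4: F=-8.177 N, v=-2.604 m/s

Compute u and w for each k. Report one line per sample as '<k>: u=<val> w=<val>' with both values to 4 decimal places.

k=0: b·v=0.276×3.075=0.8487; √(2b)=0.7430; u=(0.8487+(-24.856))/0.7430=-32.3127, w=(0.8487−(-24.856))/0.7430=34.5974
k=1: b·v=0.276×2.253=0.6218; √(2b)=0.7430; u=(0.6218+(-37.283))/0.7430=-49.3443, w=(0.6218−(-37.283))/0.7430=51.0182
k=2: b·v=0.276×1.155=0.3188; √(2b)=0.7430; u=(0.3188+(-18.408))/0.7430=-24.3473, w=(0.3188−(-18.408))/0.7430=25.2054
k=3: b·v=0.276×(-3.001)=-0.8283; √(2b)=0.7430; u=(-0.8283+(-4.078))/0.7430=-6.6036, w=(-0.8283−(-4.078))/0.7430=4.3740
k=4: b·v=0.276×(-2.604)=-0.7187; √(2b)=0.7430; u=(-0.7187+(-8.177))/0.7430=-11.9732, w=(-0.7187−(-8.177))/0.7430=10.0385

0: u=-32.3127 w=34.5974
1: u=-49.3443 w=51.0182
2: u=-24.3473 w=25.2054
3: u=-6.6036 w=4.3740
4: u=-11.9732 w=10.0385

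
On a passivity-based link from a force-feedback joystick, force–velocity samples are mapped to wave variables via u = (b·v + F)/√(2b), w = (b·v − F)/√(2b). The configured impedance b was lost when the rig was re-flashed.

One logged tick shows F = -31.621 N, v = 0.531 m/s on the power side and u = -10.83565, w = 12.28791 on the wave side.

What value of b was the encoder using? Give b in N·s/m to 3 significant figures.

b = 3.74 N·s/m

u + w = 1.4523;  u + w = √(2b)·v, so √(2b) = 1.4523/0.531 = 2.7350.
b = (√(2b))²/2 = 7.4800/2 = 3.7400.
(Check via u − w = 2F/√(2b): u − w = -23.1236, 2F/√(2b) = -23.1236.)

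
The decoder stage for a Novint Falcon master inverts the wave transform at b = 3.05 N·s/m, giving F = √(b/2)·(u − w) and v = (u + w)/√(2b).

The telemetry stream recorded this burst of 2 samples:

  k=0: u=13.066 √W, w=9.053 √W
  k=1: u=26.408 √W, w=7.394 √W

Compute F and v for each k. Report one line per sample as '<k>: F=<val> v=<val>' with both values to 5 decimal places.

0: F=4.95569 v=8.95572
1: F=23.48056 v=13.68603

k=0: u−w=4.01300, u+w=22.11900; √(b/2)=1.23491, √(2b)=2.46982; F=1.23491×4.013=4.95569, v=22.11900/2.46982=8.95572
k=1: u−w=19.01400, u+w=33.80200; √(b/2)=1.23491, √(2b)=2.46982; F=1.23491×19.014=23.48056, v=33.80200/2.46982=13.68603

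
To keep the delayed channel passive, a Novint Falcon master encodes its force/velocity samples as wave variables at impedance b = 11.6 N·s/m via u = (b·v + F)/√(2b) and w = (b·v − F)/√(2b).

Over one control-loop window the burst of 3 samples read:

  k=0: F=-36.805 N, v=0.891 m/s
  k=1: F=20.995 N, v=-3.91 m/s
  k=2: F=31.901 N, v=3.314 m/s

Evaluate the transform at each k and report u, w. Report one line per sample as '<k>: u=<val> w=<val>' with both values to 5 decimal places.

0: u=-5.49541 w=9.78703
1: u=-5.05768 w=-13.77538
2: u=14.60425 w=1.35808

k=0: b·v=11.6×0.891=10.33560; √(2b)=4.81664; u=(10.33560+(-36.805))/4.81664=-5.49541, w=(10.33560−(-36.805))/4.81664=9.78703
k=1: b·v=11.6×(-3.91)=-45.35600; √(2b)=4.81664; u=(-45.35600+20.995)/4.81664=-5.05768, w=(-45.35600−20.995)/4.81664=-13.77538
k=2: b·v=11.6×3.314=38.44240; √(2b)=4.81664; u=(38.44240+31.901)/4.81664=14.60425, w=(38.44240−31.901)/4.81664=1.35808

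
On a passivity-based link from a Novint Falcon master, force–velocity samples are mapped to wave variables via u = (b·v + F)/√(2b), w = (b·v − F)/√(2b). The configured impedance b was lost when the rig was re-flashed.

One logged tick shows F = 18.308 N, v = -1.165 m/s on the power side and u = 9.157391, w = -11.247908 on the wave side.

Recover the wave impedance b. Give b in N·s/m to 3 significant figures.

u + w = -2.090517;  u + w = √(2b)·v, so √(2b) = -2.090517/(-1.165) = 1.794435.
b = (√(2b))²/2 = 3.219998/2 = 1.609999.
(Check via u − w = 2F/√(2b): u − w = 20.405299, 2F/√(2b) = 20.405306.)

b = 1.61 N·s/m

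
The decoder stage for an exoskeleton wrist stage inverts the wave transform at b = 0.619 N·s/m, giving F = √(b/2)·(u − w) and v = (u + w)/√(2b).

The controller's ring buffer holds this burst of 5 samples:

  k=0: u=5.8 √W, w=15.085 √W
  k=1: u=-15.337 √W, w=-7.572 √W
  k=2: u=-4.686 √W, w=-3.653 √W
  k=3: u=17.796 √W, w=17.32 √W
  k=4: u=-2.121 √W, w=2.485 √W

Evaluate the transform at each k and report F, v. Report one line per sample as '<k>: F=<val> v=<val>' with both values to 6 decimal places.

k=0: u−w=-9.285000, u+w=20.885000; √(b/2)=0.556327, √(2b)=1.112654; F=0.556327×(-9.285)=-5.165498, v=20.885000/1.112654=18.770427
k=1: u−w=-7.765000, u+w=-22.909000; √(b/2)=0.556327, √(2b)=1.112654; F=0.556327×(-7.765)=-4.319881, v=-22.909000/1.112654=-20.589500
k=2: u−w=-1.033000, u+w=-8.339000; √(b/2)=0.556327, √(2b)=1.112654; F=0.556327×(-1.033)=-0.574686, v=-8.339000/1.112654=-7.494690
k=3: u−w=0.476000, u+w=35.116000; √(b/2)=0.556327, √(2b)=1.112654; F=0.556327×0.476=0.264812, v=35.116000/1.112654=31.560561
k=4: u−w=-4.606000, u+w=0.364000; √(b/2)=0.556327, √(2b)=1.112654; F=0.556327×(-4.606)=-2.562443, v=0.364000/1.112654=0.327146

0: F=-5.165498 v=18.770427
1: F=-4.319881 v=-20.589500
2: F=-0.574686 v=-7.494690
3: F=0.264812 v=31.560561
4: F=-2.562443 v=0.327146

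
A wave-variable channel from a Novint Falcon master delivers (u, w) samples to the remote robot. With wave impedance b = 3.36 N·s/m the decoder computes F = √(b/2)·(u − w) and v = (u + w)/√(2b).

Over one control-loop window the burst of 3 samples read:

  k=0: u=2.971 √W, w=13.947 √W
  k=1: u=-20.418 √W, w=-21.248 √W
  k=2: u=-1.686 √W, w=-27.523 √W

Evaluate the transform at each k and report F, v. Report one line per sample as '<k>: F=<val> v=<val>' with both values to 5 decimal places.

0: F=-14.22652 v=6.52626
1: F=1.07580 v=-16.07301
2: F=33.48858 v=-11.26762

k=0: u−w=-10.97600, u+w=16.91800; √(b/2)=1.29615, √(2b)=2.59230; F=1.29615×(-10.976)=-14.22652, v=16.91800/2.59230=6.52626
k=1: u−w=0.83000, u+w=-41.66600; √(b/2)=1.29615, √(2b)=2.59230; F=1.29615×0.83=1.07580, v=-41.66600/2.59230=-16.07301
k=2: u−w=25.83700, u+w=-29.20900; √(b/2)=1.29615, √(2b)=2.59230; F=1.29615×25.837=33.48858, v=-29.20900/2.59230=-11.26762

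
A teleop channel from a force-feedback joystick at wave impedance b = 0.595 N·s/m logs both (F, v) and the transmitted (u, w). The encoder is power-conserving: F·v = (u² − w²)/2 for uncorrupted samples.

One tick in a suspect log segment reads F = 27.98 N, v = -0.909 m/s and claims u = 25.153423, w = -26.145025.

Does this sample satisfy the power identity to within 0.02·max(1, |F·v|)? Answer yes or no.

yes

F·v = 27.98×(-0.909) = -25.433820 W.
(u² − w²)/2 = (632.694689 − 683.562332)/2 = -25.433822 W.
|Δ| = 0.000002;  2% of max(1, |F·v|) = 0.508676.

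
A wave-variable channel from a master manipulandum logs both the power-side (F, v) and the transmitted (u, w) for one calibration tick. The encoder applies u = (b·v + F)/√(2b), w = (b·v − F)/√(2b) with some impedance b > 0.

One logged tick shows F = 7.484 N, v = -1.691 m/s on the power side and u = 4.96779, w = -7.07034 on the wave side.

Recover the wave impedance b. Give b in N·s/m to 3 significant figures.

u + w = -2.1025;  u + w = √(2b)·v, so √(2b) = -2.1025/(-1.691) = 1.2434.
b = (√(2b))²/2 = 1.5460/2 = 0.7730.
(Check via u − w = 2F/√(2b): u − w = 12.0381, 2F/√(2b) = 12.0382.)

b = 0.773 N·s/m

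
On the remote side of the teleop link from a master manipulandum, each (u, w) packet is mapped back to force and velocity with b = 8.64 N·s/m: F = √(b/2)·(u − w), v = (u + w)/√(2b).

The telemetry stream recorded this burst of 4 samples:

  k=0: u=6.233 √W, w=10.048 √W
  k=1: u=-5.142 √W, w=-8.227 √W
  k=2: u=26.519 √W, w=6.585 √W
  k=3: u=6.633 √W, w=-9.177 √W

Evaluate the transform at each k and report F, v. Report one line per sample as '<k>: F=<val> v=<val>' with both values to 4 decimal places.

0: F=-7.9293 v=3.9166
1: F=6.4121 v=-3.2161
2: F=41.4320 v=7.9636
3: F=32.8605 v=-0.6120

k=0: u−w=-3.8150, u+w=16.2810; √(b/2)=2.0785, √(2b)=4.1569; F=2.0785×(-3.815)=-7.9293, v=16.2810/4.1569=3.9166
k=1: u−w=3.0850, u+w=-13.3690; √(b/2)=2.0785, √(2b)=4.1569; F=2.0785×3.085=6.4121, v=-13.3690/4.1569=-3.2161
k=2: u−w=19.9340, u+w=33.1040; √(b/2)=2.0785, √(2b)=4.1569; F=2.0785×19.934=41.4320, v=33.1040/4.1569=7.9636
k=3: u−w=15.8100, u+w=-2.5440; √(b/2)=2.0785, √(2b)=4.1569; F=2.0785×15.81=32.8605, v=-2.5440/4.1569=-0.6120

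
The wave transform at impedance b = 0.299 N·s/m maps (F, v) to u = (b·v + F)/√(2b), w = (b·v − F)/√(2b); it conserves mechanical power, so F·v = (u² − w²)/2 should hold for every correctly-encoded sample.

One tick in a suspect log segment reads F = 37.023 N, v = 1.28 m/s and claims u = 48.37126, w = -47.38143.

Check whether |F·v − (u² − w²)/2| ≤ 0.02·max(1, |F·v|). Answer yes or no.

F·v = 37.023×1.28 = 47.38944 W.
(u² − w²)/2 = (2339.77879 − 2244.99991)/2 = 47.38944 W.
|Δ| = 0.00000;  2% of max(1, |F·v|) = 0.94779.

yes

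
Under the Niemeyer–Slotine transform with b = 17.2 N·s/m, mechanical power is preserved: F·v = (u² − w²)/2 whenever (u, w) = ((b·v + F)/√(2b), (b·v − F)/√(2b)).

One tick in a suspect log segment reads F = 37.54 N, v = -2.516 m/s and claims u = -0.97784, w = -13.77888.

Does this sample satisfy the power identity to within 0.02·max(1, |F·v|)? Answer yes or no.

F·v = 37.54×(-2.516) = -94.45064 W.
(u² − w²)/2 = (0.95617 − 189.85753)/2 = -94.45068 W.
|Δ| = 0.00004;  2% of max(1, |F·v|) = 1.88901.

yes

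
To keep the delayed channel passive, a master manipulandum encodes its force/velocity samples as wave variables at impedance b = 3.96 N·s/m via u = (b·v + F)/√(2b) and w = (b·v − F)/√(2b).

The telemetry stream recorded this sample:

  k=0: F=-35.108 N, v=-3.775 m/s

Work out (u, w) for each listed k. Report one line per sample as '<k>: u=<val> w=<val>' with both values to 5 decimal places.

k=0: b·v=3.96×(-3.775)=-14.94900; √(2b)=2.81425; u=(-14.94900+(-35.108))/2.81425=-17.78698, w=(-14.94900−(-35.108))/2.81425=7.16319

0: u=-17.78698 w=7.16319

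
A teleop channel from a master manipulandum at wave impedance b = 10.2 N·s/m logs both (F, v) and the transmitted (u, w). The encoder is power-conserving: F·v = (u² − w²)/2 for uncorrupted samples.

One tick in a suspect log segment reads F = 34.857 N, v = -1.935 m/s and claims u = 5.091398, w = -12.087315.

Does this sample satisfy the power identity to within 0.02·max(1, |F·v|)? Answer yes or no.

F·v = 34.857×(-1.935) = -67.448295 W.
(u² − w²)/2 = (25.922334 − 146.103184)/2 = -60.090425 W.
|Δ| = 7.357870;  2% of max(1, |F·v|) = 1.348966.

no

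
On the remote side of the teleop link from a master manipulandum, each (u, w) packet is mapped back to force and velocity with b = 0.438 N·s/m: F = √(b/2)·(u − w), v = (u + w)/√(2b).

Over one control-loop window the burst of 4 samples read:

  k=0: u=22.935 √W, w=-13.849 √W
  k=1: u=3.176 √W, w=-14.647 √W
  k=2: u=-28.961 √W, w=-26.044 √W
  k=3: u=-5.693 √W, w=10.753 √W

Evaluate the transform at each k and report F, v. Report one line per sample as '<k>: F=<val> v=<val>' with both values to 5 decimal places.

k=0: u−w=36.78400, u+w=9.08600; √(b/2)=0.46797, √(2b)=0.93595; F=0.46797×36.784=17.21397, v=9.08600/0.93595=9.70780
k=1: u−w=17.82300, u+w=-11.47100; √(b/2)=0.46797, √(2b)=0.93595; F=0.46797×17.823=8.34071, v=-11.47100/0.93595=-12.25601
k=2: u−w=-2.91700, u+w=-55.00500; √(b/2)=0.46797, √(2b)=0.93595; F=0.46797×(-2.917)=-1.36508, v=-55.00500/0.93595=-58.76925
k=3: u−w=-16.44600, u+w=5.06000; √(b/2)=0.46797, √(2b)=0.93595; F=0.46797×(-16.446)=-7.69631, v=5.06000/0.93595=5.40628

0: F=17.21397 v=9.70780
1: F=8.34071 v=-12.25601
2: F=-1.36508 v=-58.76925
3: F=-7.69631 v=5.40628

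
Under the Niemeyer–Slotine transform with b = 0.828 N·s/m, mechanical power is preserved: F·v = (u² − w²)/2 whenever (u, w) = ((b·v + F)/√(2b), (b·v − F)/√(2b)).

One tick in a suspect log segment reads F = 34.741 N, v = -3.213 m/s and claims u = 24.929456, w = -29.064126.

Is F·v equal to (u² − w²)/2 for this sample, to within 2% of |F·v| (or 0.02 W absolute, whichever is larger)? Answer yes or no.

yes

F·v = 34.741×(-3.213) = -111.622833 W.
(u² − w²)/2 = (621.477776 − 844.723420)/2 = -111.622822 W.
|Δ| = 0.000011;  2% of max(1, |F·v|) = 2.232457.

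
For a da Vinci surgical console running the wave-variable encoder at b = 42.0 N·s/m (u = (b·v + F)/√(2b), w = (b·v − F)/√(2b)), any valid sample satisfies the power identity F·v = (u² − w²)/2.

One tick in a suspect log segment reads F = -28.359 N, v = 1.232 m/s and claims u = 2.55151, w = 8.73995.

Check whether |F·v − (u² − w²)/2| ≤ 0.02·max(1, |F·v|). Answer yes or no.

yes

F·v = (-28.359)×1.232 = -34.9383 W.
(u² − w²)/2 = (6.5102 − 76.3867)/2 = -34.9383 W.
|Δ| = 0.0000;  2% of max(1, |F·v|) = 0.6988.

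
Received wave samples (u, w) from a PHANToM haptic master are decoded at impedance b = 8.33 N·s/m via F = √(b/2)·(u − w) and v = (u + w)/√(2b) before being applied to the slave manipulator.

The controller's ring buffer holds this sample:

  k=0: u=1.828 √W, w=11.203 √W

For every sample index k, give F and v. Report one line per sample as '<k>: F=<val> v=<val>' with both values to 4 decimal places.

0: F=-19.1328 v=3.1926

k=0: u−w=-9.3750, u+w=13.0310; √(b/2)=2.0408, √(2b)=4.0817; F=2.0408×(-9.375)=-19.1328, v=13.0310/4.0817=3.1926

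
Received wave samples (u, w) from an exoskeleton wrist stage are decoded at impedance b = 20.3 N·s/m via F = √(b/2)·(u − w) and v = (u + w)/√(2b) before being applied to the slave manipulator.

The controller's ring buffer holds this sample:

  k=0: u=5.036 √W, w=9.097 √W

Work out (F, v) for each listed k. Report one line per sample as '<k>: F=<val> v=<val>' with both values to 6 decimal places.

0: F=-12.937966 v=2.218050

k=0: u−w=-4.061000, u+w=14.133000; √(b/2)=3.185906, √(2b)=6.371813; F=3.185906×(-4.061)=-12.937966, v=14.133000/6.371813=2.218050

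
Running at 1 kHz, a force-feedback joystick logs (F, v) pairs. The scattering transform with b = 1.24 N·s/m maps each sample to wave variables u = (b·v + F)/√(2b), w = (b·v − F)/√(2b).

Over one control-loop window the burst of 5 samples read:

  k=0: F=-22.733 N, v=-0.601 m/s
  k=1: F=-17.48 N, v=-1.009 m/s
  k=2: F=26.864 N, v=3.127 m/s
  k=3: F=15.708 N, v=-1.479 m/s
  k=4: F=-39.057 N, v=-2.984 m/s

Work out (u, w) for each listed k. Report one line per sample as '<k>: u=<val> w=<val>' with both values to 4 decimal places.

0: u=-14.9087 w=13.9622
1: u=-11.8943 w=10.3053
2: u=19.5209 w=-14.5965
3: u=8.8100 w=-11.1392
4: u=-27.1508 w=22.4516

k=0: b·v=1.24×(-0.601)=-0.7452; √(2b)=1.5748; u=(-0.7452+(-22.733))/1.5748=-14.9087, w=(-0.7452−(-22.733))/1.5748=13.9622
k=1: b·v=1.24×(-1.009)=-1.2512; √(2b)=1.5748; u=(-1.2512+(-17.48))/1.5748=-11.8943, w=(-1.2512−(-17.48))/1.5748=10.3053
k=2: b·v=1.24×3.127=3.8775; √(2b)=1.5748; u=(3.8775+26.864)/1.5748=19.5209, w=(3.8775−26.864)/1.5748=-14.5965
k=3: b·v=1.24×(-1.479)=-1.8340; √(2b)=1.5748; u=(-1.8340+15.708)/1.5748=8.8100, w=(-1.8340−15.708)/1.5748=-11.1392
k=4: b·v=1.24×(-2.984)=-3.7002; √(2b)=1.5748; u=(-3.7002+(-39.057))/1.5748=-27.1508, w=(-3.7002−(-39.057))/1.5748=22.4516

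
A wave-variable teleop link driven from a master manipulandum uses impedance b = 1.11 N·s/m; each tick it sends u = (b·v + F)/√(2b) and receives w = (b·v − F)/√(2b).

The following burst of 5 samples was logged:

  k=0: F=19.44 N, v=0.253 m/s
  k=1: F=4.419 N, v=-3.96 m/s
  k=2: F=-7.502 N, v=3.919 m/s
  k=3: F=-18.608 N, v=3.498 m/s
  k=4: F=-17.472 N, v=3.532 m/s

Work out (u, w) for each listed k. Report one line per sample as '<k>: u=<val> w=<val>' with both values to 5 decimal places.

0: u=13.23575 w=-12.85879
1: u=0.01571 w=-5.91597
2: u=-2.11542 w=7.95460
3: u=-9.88292 w=15.09482
4: u=-9.09516 w=14.35772

k=0: b·v=1.11×0.253=0.28083; √(2b)=1.48997; u=(0.28083+19.44)/1.48997=13.23575, w=(0.28083−19.44)/1.48997=-12.85879
k=1: b·v=1.11×(-3.96)=-4.39560; √(2b)=1.48997; u=(-4.39560+4.419)/1.48997=0.01571, w=(-4.39560−4.419)/1.48997=-5.91597
k=2: b·v=1.11×3.919=4.35009; √(2b)=1.48997; u=(4.35009+(-7.502))/1.48997=-2.11542, w=(4.35009−(-7.502))/1.48997=7.95460
k=3: b·v=1.11×3.498=3.88278; √(2b)=1.48997; u=(3.88278+(-18.608))/1.48997=-9.88292, w=(3.88278−(-18.608))/1.48997=15.09482
k=4: b·v=1.11×3.532=3.92052; √(2b)=1.48997; u=(3.92052+(-17.472))/1.48997=-9.09516, w=(3.92052−(-17.472))/1.48997=14.35772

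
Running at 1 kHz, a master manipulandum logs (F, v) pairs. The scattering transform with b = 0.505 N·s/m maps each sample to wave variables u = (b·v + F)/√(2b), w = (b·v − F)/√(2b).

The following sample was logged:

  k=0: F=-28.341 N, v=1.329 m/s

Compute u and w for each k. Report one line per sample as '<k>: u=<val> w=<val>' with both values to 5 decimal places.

k=0: b·v=0.505×1.329=0.67114; √(2b)=1.00499; u=(0.67114+(-28.341))/1.00499=-27.53253, w=(0.67114−(-28.341))/1.00499=28.86816

0: u=-27.53253 w=28.86816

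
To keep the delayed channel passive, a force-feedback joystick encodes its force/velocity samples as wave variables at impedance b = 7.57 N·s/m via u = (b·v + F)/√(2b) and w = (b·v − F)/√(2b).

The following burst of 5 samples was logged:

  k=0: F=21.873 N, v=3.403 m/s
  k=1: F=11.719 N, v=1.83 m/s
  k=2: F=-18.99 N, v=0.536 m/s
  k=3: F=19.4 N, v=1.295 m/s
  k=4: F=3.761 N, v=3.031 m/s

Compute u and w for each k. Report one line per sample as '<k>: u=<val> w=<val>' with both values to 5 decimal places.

0: u=12.24197 w=0.99915
1: u=6.57209 w=0.54847
2: u=-3.83768 w=5.92327
3: u=7.50528 w=-2.46641
4: u=6.86342 w=4.93025

k=0: b·v=7.57×3.403=25.76071; √(2b)=3.89102; u=(25.76071+21.873)/3.89102=12.24197, w=(25.76071−21.873)/3.89102=0.99915
k=1: b·v=7.57×1.83=13.85310; √(2b)=3.89102; u=(13.85310+11.719)/3.89102=6.57209, w=(13.85310−11.719)/3.89102=0.54847
k=2: b·v=7.57×0.536=4.05752; √(2b)=3.89102; u=(4.05752+(-18.99))/3.89102=-3.83768, w=(4.05752−(-18.99))/3.89102=5.92327
k=3: b·v=7.57×1.295=9.80315; √(2b)=3.89102; u=(9.80315+19.4)/3.89102=7.50528, w=(9.80315−19.4)/3.89102=-2.46641
k=4: b·v=7.57×3.031=22.94467; √(2b)=3.89102; u=(22.94467+3.761)/3.89102=6.86342, w=(22.94467−3.761)/3.89102=4.93025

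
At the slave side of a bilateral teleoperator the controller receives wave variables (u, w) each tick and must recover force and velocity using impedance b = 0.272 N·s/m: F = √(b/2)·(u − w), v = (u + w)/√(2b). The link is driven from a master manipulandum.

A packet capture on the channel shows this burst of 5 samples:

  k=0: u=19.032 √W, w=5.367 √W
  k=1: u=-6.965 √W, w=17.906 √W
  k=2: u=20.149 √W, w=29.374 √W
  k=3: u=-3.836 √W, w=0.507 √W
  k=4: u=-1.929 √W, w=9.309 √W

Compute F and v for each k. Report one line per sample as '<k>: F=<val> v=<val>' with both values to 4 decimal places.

0: F=5.0394 v=33.0805
1: F=-9.1720 v=14.8340
2: F=-3.4020 v=67.1440
3: F=-1.6016 v=-4.5135
4: F=-4.1444 v=10.0059

k=0: u−w=13.6650, u+w=24.3990; √(b/2)=0.3688, √(2b)=0.7376; F=0.3688×13.665=5.0394, v=24.3990/0.7376=33.0805
k=1: u−w=-24.8710, u+w=10.9410; √(b/2)=0.3688, √(2b)=0.7376; F=0.3688×(-24.871)=-9.1720, v=10.9410/0.7376=14.8340
k=2: u−w=-9.2250, u+w=49.5230; √(b/2)=0.3688, √(2b)=0.7376; F=0.3688×(-9.225)=-3.4020, v=49.5230/0.7376=67.1440
k=3: u−w=-4.3430, u+w=-3.3290; √(b/2)=0.3688, √(2b)=0.7376; F=0.3688×(-4.343)=-1.6016, v=-3.3290/0.7376=-4.5135
k=4: u−w=-11.2380, u+w=7.3800; √(b/2)=0.3688, √(2b)=0.7376; F=0.3688×(-11.238)=-4.1444, v=7.3800/0.7376=10.0059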